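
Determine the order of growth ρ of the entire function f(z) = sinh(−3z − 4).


sinh(w) is a linear combination of e^{iw} and e^{−iw} (or e^w, e^{−w} in the hyperbolic case), so |sinh(w)| ≤ e^{|w|}. With w = −3z − 4, |w| ≤ 3|z| + 4 = 3r + 4 on |z| = r, giving M(r) ≤ e^{3r + 4}, so ρ ≤ 1. On a suitable ray (z = it for sin/cos; z = t for sinh/cosh, t real → ∞), |sinh(−3z − 4)| grows like e^{3|t|}/2, so ρ ≥ 1. Hence ρ = 1.
Therefore ρ = 1.

Order ρ = 1.


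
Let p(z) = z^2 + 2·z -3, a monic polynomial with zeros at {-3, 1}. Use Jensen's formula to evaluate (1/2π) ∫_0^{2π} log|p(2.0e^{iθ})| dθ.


Zeros: -3, 1; r = 2.0.
Inside |z| < r: 1. Outside (|z| ≥ r): -3.
p(0) = -3, so log|p(0)| = log(3) = 1.0986.
Apply Jensen: I(r) = log|p(0)| + Σ_k log(r/|z_k|), summed over zeros inside |z| < r.
  log(r/|z_k|) for z_k = 1: log(2.0/1) = 0.6931
  Outside zeros (-3) contribute nothing to the Jensen sum.
Sum over inside zeros: 0.6931.
I(r) = log|p(0)| + (inside sum) = 1.0986 + 0.6931 = 1.7918.
Note: since some zeros are outside |z| ≤ r, the simplified n·log(r) form does NOT apply — only the inside zeros contribute.

I(r) ≈ 1.7918.


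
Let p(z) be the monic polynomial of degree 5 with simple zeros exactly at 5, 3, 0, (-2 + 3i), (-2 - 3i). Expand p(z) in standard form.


The polynomial is p(z) = ∏_{α ∈ S} (z − α), where S = {5, 3, 0, (-2 + 3i), (-2 - 3i)}.
Expanding the product yields: p(z) = z^5 -4·z^4 -4·z^3 -44·z^2 + 195·z.
Note conjugate pairs combine to real quadratics: (z − (-2+3i))(z − (-2−3i)) = z² + 4z + 13.
The resulting polynomial has degree 5 and real coefficients as required.

p(z) = z^5 -4·z^4 -4·z^3 -44·z^2 + 195·z.


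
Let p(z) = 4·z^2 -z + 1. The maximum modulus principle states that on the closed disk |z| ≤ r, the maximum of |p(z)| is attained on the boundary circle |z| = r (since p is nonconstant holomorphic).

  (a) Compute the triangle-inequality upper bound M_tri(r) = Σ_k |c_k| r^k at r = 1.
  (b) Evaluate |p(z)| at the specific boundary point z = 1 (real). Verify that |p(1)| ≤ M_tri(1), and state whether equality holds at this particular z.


Coefficients: c_0 = 1, c_1 = -1, c_2 = 4. Radius r = 1.
Part (a). Triangle bound: M_tri(r) = Σ_k |c_k| r^k
  = |1|·1^0 + |-1|·1^1 + |4|·1^2
  = 1 + 1 + 4 = 6.
This bounds M(r) := max_{|z|=r} |p(z)| from above; equality holds iff all terms c_k z^k can be made to align in phase at a single z on |z|=r.
Part (b). At z = 1 (real, on the circle |z| = r):
  p(1) = (1)·1^0 + (-1)·1^1 + (4)·1^2 = 4.
  |p(1)| = 4.
Check: |p(1)| = 4 ≤ 6 = M_tri(1). ✓ Equality does not hold at z = 1 (the coefficients have mixed signs, so the terms do not all align in phase there).

M_tri(1) = 6; |p(1)| = 4; equality at z=1: no.


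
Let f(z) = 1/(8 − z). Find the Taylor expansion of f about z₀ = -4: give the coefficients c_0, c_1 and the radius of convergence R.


Let w = z − z₀, so z = z₀ + w.
Then 8 − z = 8 − (z₀ + w) = (8 − z₀) − w = 12 − w.
f(z) = 1/(12 − w) = (1/(12)) · 1/(1 − w/(12)) = Σ_{n≥0} w^n / (12)^(n+1).
So c_n = 1/(12)^(n+1):
  c_0 = 1/(12)^1 = 1/12.
  c_1 = 1/(12)^2 = 1/144.
The series is valid for |w/d| < 1, i.e. |z − z₀| < |d|.
Radius of convergence: R = |8 − z₀| = |12| = 12 (distance from z₀ to the singularity z = 8).

c_0 = 1/12, c_1 = 1/144; R = 12.


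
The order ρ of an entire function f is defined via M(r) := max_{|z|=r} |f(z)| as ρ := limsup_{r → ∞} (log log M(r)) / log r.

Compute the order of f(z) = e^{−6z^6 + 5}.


|e^{−6z^6 + 5}| = e^{Re(-6·z^6) + 5} ≤ e^{6|z|^6 + 5} = e^{6r^6 + 5} on |z| = r, so ρ ≤ 6. Choosing z on |z|=r so that -6·z^6 is real positive (always possible by picking arg z appropriately) gives |f(z)| = e^{6r^6 + 5}, matching the bound. The additive constant 5 does not affect log log M(r) ~ 6·log r. Hence ρ = 6.
Therefore ρ = 6.

Order ρ = 6.


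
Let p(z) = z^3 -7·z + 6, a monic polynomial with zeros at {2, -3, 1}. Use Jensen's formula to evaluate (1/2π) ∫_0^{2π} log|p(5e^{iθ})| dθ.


Zeros: -3, 1, 2; r = 5.
Inside |z| < r: -3, 1, 2. Outside (|z| ≥ r): ∅.
p(0) = 6, so log|p(0)| = log(6) = 1.7918.
Apply Jensen: I(r) = log|p(0)| + Σ_k log(r/|z_k|), summed over zeros inside |z| < r.
  log(r/|z_k|) for z_k = 2: log(5/2) = 0.9163
  log(r/|z_k|) for z_k = -3: log(5/3) = 0.5108
  log(r/|z_k|) for z_k = 1: log(5/1) = 1.6094
Sum over inside zeros: 3.0366.
I(r) = log|p(0)| + (inside sum) = 1.7918 + 3.0366 = 4.8283.
Closed form (all zeros inside, monic): I(r) = n·log(r) = 3·log(5) = 4.8283. ✓

I(r) ≈ 4.8283.


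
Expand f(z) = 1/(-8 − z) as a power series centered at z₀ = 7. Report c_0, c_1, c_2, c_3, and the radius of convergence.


Let w = z − z₀, so z = z₀ + w.
Then -8 − z = -8 − (z₀ + w) = (-8 − z₀) − w = -15 − w.
f(z) = 1/(-15 − w) = (1/(-15)) · 1/(1 − w/(-15)) = Σ_{n≥0} w^n / (-15)^(n+1).
So c_n = 1/(-15)^(n+1):
  c_0 = 1/(-15)^1 = -1/15.
  c_1 = 1/(-15)^2 = 1/225.
  c_2 = 1/(-15)^3 = -1/3375.
  c_3 = 1/(-15)^4 = 1/50625.
The series is valid for |w/d| < 1, i.e. |z − z₀| < |d|.
Radius of convergence: R = |-8 − z₀| = |-15| = 15 (distance from z₀ to the singularity z = -8).

c_0 = -1/15, c_1 = 1/225, c_2 = -1/3375, c_3 = 1/50625; R = 15.


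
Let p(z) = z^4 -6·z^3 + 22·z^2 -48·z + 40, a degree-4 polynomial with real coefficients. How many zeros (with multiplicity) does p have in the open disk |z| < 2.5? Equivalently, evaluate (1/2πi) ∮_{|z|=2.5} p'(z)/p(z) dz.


The zeros of p are: 2, 2, (1 + 3i), (1 - 3i).
Their magnitudes are: 2, 2, 3.162, 3.162.
Zeros with |z| < R = 2.5: 2, 2.
Count = 2.
By the argument principle, (1/2πi) ∮_{|z|=R} p'(z)/p(z) dz equals exactly this count.

Number of zeros inside |z| < 2.5: 2.


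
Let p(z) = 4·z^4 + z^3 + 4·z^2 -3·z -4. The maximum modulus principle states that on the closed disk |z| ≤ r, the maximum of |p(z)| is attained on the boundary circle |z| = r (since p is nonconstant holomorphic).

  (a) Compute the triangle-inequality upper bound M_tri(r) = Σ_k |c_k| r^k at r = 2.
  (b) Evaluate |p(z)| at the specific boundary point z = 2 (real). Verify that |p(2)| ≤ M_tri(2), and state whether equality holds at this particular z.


Coefficients: c_0 = -4, c_1 = -3, c_2 = 4, c_3 = 1, c_4 = 4. Radius r = 2.
Part (a). Triangle bound: M_tri(r) = Σ_k |c_k| r^k
  = |-4|·2^0 + |-3|·2^1 + |4|·2^2 + |1|·2^3 + |4|·2^4
  = 4 + 6 + 16 + 8 + 64 = 98.
This bounds M(r) := max_{|z|=r} |p(z)| from above; equality holds iff all terms c_k z^k can be made to align in phase at a single z on |z|=r.
Part (b). At z = 2 (real, on the circle |z| = r):
  p(2) = (-4)·2^0 + (-3)·2^1 + (4)·2^2 + (1)·2^3 + (4)·2^4 = 78.
  |p(2)| = 78.
Check: |p(2)| = 78 ≤ 98 = M_tri(2). ✓ Equality does not hold at z = 2 (the coefficients have mixed signs, so the terms do not all align in phase there).

M_tri(2) = 98; |p(2)| = 78; equality at z=2: no.


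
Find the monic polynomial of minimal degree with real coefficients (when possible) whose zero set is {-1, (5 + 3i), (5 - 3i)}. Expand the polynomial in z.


The polynomial is p(z) = ∏_{α ∈ S} (z − α), where S = {-1, (5 + 3i), (5 - 3i)}.
Expanding the product yields: p(z) = z^3 -9·z^2 + 24·z + 34.
Note conjugate pairs combine to real quadratics: (z − (5+3i))(z − (5−3i)) = z² − 10z + 34.
The resulting polynomial has degree 3 and real coefficients as required.

p(z) = z^3 -9·z^2 + 24·z + 34.


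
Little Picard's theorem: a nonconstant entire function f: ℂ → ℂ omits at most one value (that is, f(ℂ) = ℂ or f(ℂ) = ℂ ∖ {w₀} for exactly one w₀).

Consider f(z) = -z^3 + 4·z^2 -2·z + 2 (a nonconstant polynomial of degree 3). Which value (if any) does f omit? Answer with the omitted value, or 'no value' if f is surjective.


Little Picard bounds the complement of f(ℂ) to at most one point.
For every w ∈ ℂ, the equation p(z) − w = 0 is a nonconstant polynomial in z and hence has at least one root by the fundamental theorem of algebra. So p is surjective onto ℂ, omitting no value.

Omitted value: no value.


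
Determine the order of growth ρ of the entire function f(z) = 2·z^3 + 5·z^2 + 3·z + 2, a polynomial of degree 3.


|f(z)| ≤ Σ|c_k|·r^k = O(r^3) as r → ∞. Polynomial growth is O(e^{r^ε}) for every ε > 0 (since r^3/e^{r^ε} → 0), so ρ ≤ ε for all ε > 0, i.e. ρ = 0. Every nonconstant polynomial has order 0.
Therefore ρ = 0.

Order ρ = 0.


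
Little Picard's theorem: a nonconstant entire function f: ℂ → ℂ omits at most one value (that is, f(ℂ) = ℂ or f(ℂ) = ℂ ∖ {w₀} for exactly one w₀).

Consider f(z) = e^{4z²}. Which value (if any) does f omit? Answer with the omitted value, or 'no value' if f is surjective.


Little Picard bounds the complement of f(ℂ) to at most one point.
The exponent g(z) = 4z² is a nonconstant polynomial, hence surjective onto ℂ. So e^{g(z)} takes every value in {e^w : w ∈ ℂ} = ℂ ∖ {0}. Adding 0 shifts the range to ℂ ∖ {0}. f omits exactly 0.

Omitted value: 0.


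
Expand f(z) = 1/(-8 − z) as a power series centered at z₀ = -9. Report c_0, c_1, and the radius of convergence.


Let w = z − z₀, so z = z₀ + w.
Then -8 − z = -8 − (z₀ + w) = (-8 − z₀) − w = 1 − w.
f(z) = 1/(1 − w) = (1/(1)) · 1/(1 − w/(1)) = Σ_{n≥0} w^n / (1)^(n+1).
So c_n = 1/(1)^(n+1):
  c_0 = 1/(1)^1 = 1.
  c_1 = 1/(1)^2 = 1.
The series is valid for |w/d| < 1, i.e. |z − z₀| < |d|.
Radius of convergence: R = |-8 − z₀| = |1| = 1 (distance from z₀ to the singularity z = -8).

c_0 = 1, c_1 = 1; R = 1.


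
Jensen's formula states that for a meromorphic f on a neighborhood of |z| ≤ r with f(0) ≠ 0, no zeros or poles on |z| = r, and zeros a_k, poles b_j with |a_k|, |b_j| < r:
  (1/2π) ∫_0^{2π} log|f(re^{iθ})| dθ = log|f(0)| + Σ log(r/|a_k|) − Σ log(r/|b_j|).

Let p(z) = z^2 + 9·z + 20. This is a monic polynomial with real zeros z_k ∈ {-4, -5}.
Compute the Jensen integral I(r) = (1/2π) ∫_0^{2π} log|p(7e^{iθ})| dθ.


Zeros: -5, -4; r = 7.
Inside |z| < r: -5, -4. Outside (|z| ≥ r): ∅.
p(0) = 20, so log|p(0)| = log(20) = 2.9957.
Apply Jensen: I(r) = log|p(0)| + Σ_k log(r/|z_k|), summed over zeros inside |z| < r.
  log(r/|z_k|) for z_k = -4: log(7/4) = 0.5596
  log(r/|z_k|) for z_k = -5: log(7/5) = 0.3365
Sum over inside zeros: 0.8961.
I(r) = log|p(0)| + (inside sum) = 2.9957 + 0.8961 = 3.8918.
Closed form (all zeros inside, monic): I(r) = n·log(r) = 2·log(7) = 3.8918. ✓

I(r) ≈ 3.8918.


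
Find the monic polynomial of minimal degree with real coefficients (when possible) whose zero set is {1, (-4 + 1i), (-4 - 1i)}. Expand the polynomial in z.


The polynomial is p(z) = ∏_{α ∈ S} (z − α), where S = {1, (-4 + 1i), (-4 - 1i)}.
Expanding the product yields: p(z) = z^3 + 7·z^2 + 9·z -17.
Note conjugate pairs combine to real quadratics: (z − (-4+1i))(z − (-4−1i)) = z² + 8z + 17.
The resulting polynomial has degree 3 and real coefficients as required.

p(z) = z^3 + 7·z^2 + 9·z -17.


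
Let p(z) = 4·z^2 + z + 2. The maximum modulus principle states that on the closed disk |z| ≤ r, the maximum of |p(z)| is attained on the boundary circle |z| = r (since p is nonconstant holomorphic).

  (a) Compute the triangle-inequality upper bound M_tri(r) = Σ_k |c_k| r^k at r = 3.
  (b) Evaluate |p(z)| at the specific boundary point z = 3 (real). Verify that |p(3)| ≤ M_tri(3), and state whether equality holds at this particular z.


Coefficients: c_0 = 2, c_1 = 1, c_2 = 4. Radius r = 3.
Part (a). Triangle bound: M_tri(r) = Σ_k |c_k| r^k
  = |2|·3^0 + |1|·3^1 + |4|·3^2
  = 2 + 3 + 36 = 41.
This bounds M(r) := max_{|z|=r} |p(z)| from above; equality holds iff all terms c_k z^k can be made to align in phase at a single z on |z|=r.
Part (b). At z = 3 (real, on the circle |z| = r):
  p(3) = (2)·3^0 + (1)·3^1 + (4)·3^2 = 41.
  |p(3)| = 41.
Since all nonzero coefficients share the same sign, |p(3)| = 41 = M_tri(3); the triangle bound is attained at z = 3, so in fact M(r) = 41.

M_tri(3) = 41; |p(3)| = 41; equality at z=3: yes.


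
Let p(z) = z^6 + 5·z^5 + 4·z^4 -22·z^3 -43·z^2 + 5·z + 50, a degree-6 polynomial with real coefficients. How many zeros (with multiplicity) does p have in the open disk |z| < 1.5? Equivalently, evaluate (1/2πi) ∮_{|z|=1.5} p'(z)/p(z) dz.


The zeros of p are: (-2 + 1i), (-2 - 1i), 1, 2, (-2 + 1i), (-2 - 1i).
Their magnitudes are: 2.236, 2.236, 1, 2, 2.236, 2.236.
Zeros with |z| < R = 1.5: 1.
Count = 1.
By the argument principle, (1/2πi) ∮_{|z|=R} p'(z)/p(z) dz equals exactly this count.

Number of zeros inside |z| < 1.5: 1.


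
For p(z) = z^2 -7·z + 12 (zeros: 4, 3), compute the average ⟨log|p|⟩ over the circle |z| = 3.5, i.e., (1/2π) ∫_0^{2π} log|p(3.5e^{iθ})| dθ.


Zeros: 3, 4; r = 3.5.
Inside |z| < r: 3. Outside (|z| ≥ r): 4.
p(0) = 12, so log|p(0)| = log(12) = 2.4849.
Apply Jensen: I(r) = log|p(0)| + Σ_k log(r/|z_k|), summed over zeros inside |z| < r.
  log(r/|z_k|) for z_k = 3: log(3.5/3) = 0.1542
  Outside zeros (4) contribute nothing to the Jensen sum.
Sum over inside zeros: 0.1542.
I(r) = log|p(0)| + (inside sum) = 2.4849 + 0.1542 = 2.6391.
Note: since some zeros are outside |z| ≤ r, the simplified n·log(r) form does NOT apply — only the inside zeros contribute.

I(r) ≈ 2.6391.


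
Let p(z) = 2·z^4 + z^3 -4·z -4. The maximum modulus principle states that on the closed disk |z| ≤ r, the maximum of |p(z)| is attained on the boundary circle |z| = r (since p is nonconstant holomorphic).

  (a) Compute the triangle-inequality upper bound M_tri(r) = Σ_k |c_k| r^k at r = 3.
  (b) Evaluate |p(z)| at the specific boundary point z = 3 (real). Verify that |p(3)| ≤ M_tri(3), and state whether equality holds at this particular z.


Coefficients: c_0 = -4, c_1 = -4, c_2 = 0, c_3 = 1, c_4 = 2. Radius r = 3.
Part (a). Triangle bound: M_tri(r) = Σ_k |c_k| r^k
  = |-4|·3^0 + |-4|·3^1 + |0|·3^2 + |1|·3^3 + |2|·3^4
  = 4 + 12 + 0 + 27 + 162 = 205.
This bounds M(r) := max_{|z|=r} |p(z)| from above; equality holds iff all terms c_k z^k can be made to align in phase at a single z on |z|=r.
Part (b). At z = 3 (real, on the circle |z| = r):
  p(3) = (-4)·3^0 + (-4)·3^1 + (0)·3^2 + (1)·3^3 + (2)·3^4 = 173.
  |p(3)| = 173.
Check: |p(3)| = 173 ≤ 205 = M_tri(3). ✓ Equality does not hold at z = 3 (the coefficients have mixed signs, so the terms do not all align in phase there).

M_tri(3) = 205; |p(3)| = 173; equality at z=3: no.


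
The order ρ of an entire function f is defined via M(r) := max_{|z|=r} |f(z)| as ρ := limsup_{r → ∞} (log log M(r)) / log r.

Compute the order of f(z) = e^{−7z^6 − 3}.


|e^{−7z^6 − 3}| = e^{Re(-7·z^6) + -3} ≤ e^{7|z|^6 + -3} = e^{7r^6 + -3} on |z| = r, so ρ ≤ 6. Choosing z on |z|=r so that -7·z^6 is real positive (always possible by picking arg z appropriately) gives |f(z)| = e^{7r^6 + -3}, matching the bound. The additive constant -3 does not affect log log M(r) ~ 6·log r. Hence ρ = 6.
Therefore ρ = 6.

Order ρ = 6.


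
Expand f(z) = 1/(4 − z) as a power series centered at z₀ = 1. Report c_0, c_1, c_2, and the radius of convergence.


Let w = z − z₀, so z = z₀ + w.
Then 4 − z = 4 − (z₀ + w) = (4 − z₀) − w = 3 − w.
f(z) = 1/(3 − w) = (1/(3)) · 1/(1 − w/(3)) = Σ_{n≥0} w^n / (3)^(n+1).
So c_n = 1/(3)^(n+1):
  c_0 = 1/(3)^1 = 1/3.
  c_1 = 1/(3)^2 = 1/9.
  c_2 = 1/(3)^3 = 1/27.
The series is valid for |w/d| < 1, i.e. |z − z₀| < |d|.
Radius of convergence: R = |4 − z₀| = |3| = 3 (distance from z₀ to the singularity z = 4).

c_0 = 1/3, c_1 = 1/9, c_2 = 1/27; R = 3.


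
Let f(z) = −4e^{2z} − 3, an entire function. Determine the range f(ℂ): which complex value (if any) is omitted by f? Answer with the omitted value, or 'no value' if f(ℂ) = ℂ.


Little Picard bounds the complement of f(ℂ) to at most one point.
e^{2z} is never zero on ℂ, so -4·e^{2z} takes every value in ℂ ∖ {0}. Adding -3 shifts the range to ℂ ∖ {-3}. Thus f omits exactly the value -3.

Omitted value: -3.


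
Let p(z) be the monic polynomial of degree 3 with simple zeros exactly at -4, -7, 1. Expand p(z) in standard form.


The polynomial is p(z) = ∏_{α ∈ S} (z − α), where S = {-4, -7, 1}.
Expanding the product yields: p(z) = z^3 + 10·z^2 + 17·z -28.
The resulting polynomial has degree 3 and real coefficients as required.

p(z) = z^3 + 10·z^2 + 17·z -28.


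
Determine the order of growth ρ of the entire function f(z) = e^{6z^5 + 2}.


|e^{6z^5 + 2}| = e^{Re(6·z^5) + 2} ≤ e^{6|z|^5 + 2} = e^{6r^5 + 2} on |z| = r, so ρ ≤ 5. Choosing z on |z|=r so that 6·z^5 is real positive (always possible by picking arg z appropriately) gives |f(z)| = e^{6r^5 + 2}, matching the bound. The additive constant 2 does not affect log log M(r) ~ 5·log r. Hence ρ = 5.
Therefore ρ = 5.

Order ρ = 5.


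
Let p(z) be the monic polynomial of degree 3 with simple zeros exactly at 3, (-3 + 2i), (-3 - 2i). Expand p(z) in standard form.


The polynomial is p(z) = ∏_{α ∈ S} (z − α), where S = {3, (-3 + 2i), (-3 - 2i)}.
Expanding the product yields: p(z) = z^3 + 3·z^2 -5·z -39.
Note conjugate pairs combine to real quadratics: (z − (-3+2i))(z − (-3−2i)) = z² + 6z + 13.
The resulting polynomial has degree 3 and real coefficients as required.

p(z) = z^3 + 3·z^2 -5·z -39.


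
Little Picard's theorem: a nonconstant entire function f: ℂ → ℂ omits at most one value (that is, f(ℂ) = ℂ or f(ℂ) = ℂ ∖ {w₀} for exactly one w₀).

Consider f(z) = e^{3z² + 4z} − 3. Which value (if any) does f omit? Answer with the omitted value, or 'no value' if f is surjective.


Little Picard bounds the complement of f(ℂ) to at most one point.
The exponent g(z) = 3z² + 4z is a nonconstant polynomial, hence surjective onto ℂ. So e^{g(z)} takes every value in {e^w : w ∈ ℂ} = ℂ ∖ {0}. Adding -3 shifts the range to ℂ ∖ {-3}. f omits exactly -3.

Omitted value: -3.


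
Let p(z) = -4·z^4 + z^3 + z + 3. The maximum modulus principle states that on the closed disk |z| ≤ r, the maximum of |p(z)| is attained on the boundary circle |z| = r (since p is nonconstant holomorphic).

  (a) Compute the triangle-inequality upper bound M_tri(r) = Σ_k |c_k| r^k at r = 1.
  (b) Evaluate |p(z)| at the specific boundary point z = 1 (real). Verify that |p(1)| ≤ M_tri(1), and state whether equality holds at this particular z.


Coefficients: c_0 = 3, c_1 = 1, c_2 = 0, c_3 = 1, c_4 = -4. Radius r = 1.
Part (a). Triangle bound: M_tri(r) = Σ_k |c_k| r^k
  = |3|·1^0 + |1|·1^1 + |0|·1^2 + |1|·1^3 + |-4|·1^4
  = 3 + 1 + 0 + 1 + 4 = 9.
This bounds M(r) := max_{|z|=r} |p(z)| from above; equality holds iff all terms c_k z^k can be made to align in phase at a single z on |z|=r.
Part (b). At z = 1 (real, on the circle |z| = r):
  p(1) = (3)·1^0 + (1)·1^1 + (0)·1^2 + (1)·1^3 + (-4)·1^4 = 1.
  |p(1)| = 1.
Check: |p(1)| = 1 ≤ 9 = M_tri(1). ✓ Equality does not hold at z = 1 (the coefficients have mixed signs, so the terms do not all align in phase there).

M_tri(1) = 9; |p(1)| = 1; equality at z=1: no.


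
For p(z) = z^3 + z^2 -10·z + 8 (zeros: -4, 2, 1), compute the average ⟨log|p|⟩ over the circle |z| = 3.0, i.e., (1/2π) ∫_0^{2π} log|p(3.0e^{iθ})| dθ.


Zeros: -4, 1, 2; r = 3.0.
Inside |z| < r: 1, 2. Outside (|z| ≥ r): -4.
p(0) = 8, so log|p(0)| = log(8) = 2.0794.
Apply Jensen: I(r) = log|p(0)| + Σ_k log(r/|z_k|), summed over zeros inside |z| < r.
  log(r/|z_k|) for z_k = 2: log(3.0/2) = 0.4055
  log(r/|z_k|) for z_k = 1: log(3.0/1) = 1.0986
  Outside zeros (-4) contribute nothing to the Jensen sum.
Sum over inside zeros: 1.5041.
I(r) = log|p(0)| + (inside sum) = 2.0794 + 1.5041 = 3.5835.
Note: since some zeros are outside |z| ≤ r, the simplified n·log(r) form does NOT apply — only the inside zeros contribute.

I(r) ≈ 3.5835.


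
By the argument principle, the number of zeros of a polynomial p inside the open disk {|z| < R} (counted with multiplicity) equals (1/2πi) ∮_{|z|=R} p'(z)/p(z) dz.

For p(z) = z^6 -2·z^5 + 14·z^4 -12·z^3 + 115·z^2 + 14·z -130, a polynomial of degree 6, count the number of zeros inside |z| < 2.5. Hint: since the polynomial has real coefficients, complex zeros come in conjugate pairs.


The zeros of p are: (-1 + 3i), (-1 - 3i), (2 + 3i), (2 - 3i), -1, 1.
Their magnitudes are: 3.162, 3.162, 3.606, 3.606, 1, 1.
Zeros with |z| < R = 2.5: -1, 1.
Count = 2.
By the argument principle, (1/2πi) ∮_{|z|=R} p'(z)/p(z) dz equals exactly this count.

Number of zeros inside |z| < 2.5: 2.


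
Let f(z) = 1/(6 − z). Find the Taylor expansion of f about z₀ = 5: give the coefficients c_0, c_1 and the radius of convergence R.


Let w = z − z₀, so z = z₀ + w.
Then 6 − z = 6 − (z₀ + w) = (6 − z₀) − w = 1 − w.
f(z) = 1/(1 − w) = (1/(1)) · 1/(1 − w/(1)) = Σ_{n≥0} w^n / (1)^(n+1).
So c_n = 1/(1)^(n+1):
  c_0 = 1/(1)^1 = 1.
  c_1 = 1/(1)^2 = 1.
The series is valid for |w/d| < 1, i.e. |z − z₀| < |d|.
Radius of convergence: R = |6 − z₀| = |1| = 1 (distance from z₀ to the singularity z = 6).

c_0 = 1, c_1 = 1; R = 1.


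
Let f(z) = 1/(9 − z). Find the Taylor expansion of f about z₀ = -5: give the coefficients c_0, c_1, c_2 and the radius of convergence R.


Let w = z − z₀, so z = z₀ + w.
Then 9 − z = 9 − (z₀ + w) = (9 − z₀) − w = 14 − w.
f(z) = 1/(14 − w) = (1/(14)) · 1/(1 − w/(14)) = Σ_{n≥0} w^n / (14)^(n+1).
So c_n = 1/(14)^(n+1):
  c_0 = 1/(14)^1 = 1/14.
  c_1 = 1/(14)^2 = 1/196.
  c_2 = 1/(14)^3 = 1/2744.
The series is valid for |w/d| < 1, i.e. |z − z₀| < |d|.
Radius of convergence: R = |9 − z₀| = |14| = 14 (distance from z₀ to the singularity z = 9).

c_0 = 1/14, c_1 = 1/196, c_2 = 1/2744; R = 14.


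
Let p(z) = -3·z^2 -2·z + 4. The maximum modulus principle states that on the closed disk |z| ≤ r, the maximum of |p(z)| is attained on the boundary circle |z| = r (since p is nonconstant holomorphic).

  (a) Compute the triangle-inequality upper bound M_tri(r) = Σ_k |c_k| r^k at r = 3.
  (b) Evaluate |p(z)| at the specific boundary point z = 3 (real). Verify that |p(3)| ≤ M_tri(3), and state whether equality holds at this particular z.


Coefficients: c_0 = 4, c_1 = -2, c_2 = -3. Radius r = 3.
Part (a). Triangle bound: M_tri(r) = Σ_k |c_k| r^k
  = |4|·3^0 + |-2|·3^1 + |-3|·3^2
  = 4 + 6 + 27 = 37.
This bounds M(r) := max_{|z|=r} |p(z)| from above; equality holds iff all terms c_k z^k can be made to align in phase at a single z on |z|=r.
Part (b). At z = 3 (real, on the circle |z| = r):
  p(3) = (4)·3^0 + (-2)·3^1 + (-3)·3^2 = -29.
  |p(3)| = 29.
Check: |p(3)| = 29 ≤ 37 = M_tri(3). ✓ Equality does not hold at z = 3 (the coefficients have mixed signs, so the terms do not all align in phase there).

M_tri(3) = 37; |p(3)| = 29; equality at z=3: no.


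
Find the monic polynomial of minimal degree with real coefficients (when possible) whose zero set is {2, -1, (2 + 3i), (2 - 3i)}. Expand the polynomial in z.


The polynomial is p(z) = ∏_{α ∈ S} (z − α), where S = {2, -1, (2 + 3i), (2 - 3i)}.
Expanding the product yields: p(z) = z^4 -5·z^3 + 15·z^2 -5·z -26.
Note conjugate pairs combine to real quadratics: (z − (2+3i))(z − (2−3i)) = z² − 4z + 13.
The resulting polynomial has degree 4 and real coefficients as required.

p(z) = z^4 -5·z^3 + 15·z^2 -5·z -26.


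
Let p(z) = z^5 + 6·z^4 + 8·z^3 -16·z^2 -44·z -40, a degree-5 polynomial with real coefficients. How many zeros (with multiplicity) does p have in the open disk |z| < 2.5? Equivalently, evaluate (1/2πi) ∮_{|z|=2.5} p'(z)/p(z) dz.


The zeros of p are: (-1 + 1i), (-1 - 1i), 2, (-3 + 1i), (-3 - 1i).
Their magnitudes are: 1.414, 1.414, 2, 3.162, 3.162.
Zeros with |z| < R = 2.5: (-1 + 1i), (-1 - 1i), 2.
Count = 3.
By the argument principle, (1/2πi) ∮_{|z|=R} p'(z)/p(z) dz equals exactly this count.

Number of zeros inside |z| < 2.5: 3.


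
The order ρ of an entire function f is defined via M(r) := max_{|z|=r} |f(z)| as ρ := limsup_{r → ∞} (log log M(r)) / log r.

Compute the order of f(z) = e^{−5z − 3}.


|e^{−5z − 3}| = e^{Re(-5·z) + -3} ≤ e^{5|z|^1 + -3} = e^{5r^1 + -3} on |z| = r, so ρ ≤ 1. Choosing z on |z|=r so that -5·z is real positive (always possible by picking arg z appropriately) gives |f(z)| = e^{5r^1 + -3}, matching the bound. The additive constant -3 does not affect log log M(r) ~ 1·log r. Hence ρ = 1.
Therefore ρ = 1.

Order ρ = 1.


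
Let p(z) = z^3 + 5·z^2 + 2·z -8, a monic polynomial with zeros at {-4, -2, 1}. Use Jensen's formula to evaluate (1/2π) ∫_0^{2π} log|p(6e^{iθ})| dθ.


Zeros: -4, -2, 1; r = 6.
Inside |z| < r: -4, -2, 1. Outside (|z| ≥ r): ∅.
p(0) = -8, so log|p(0)| = log(8) = 2.0794.
Apply Jensen: I(r) = log|p(0)| + Σ_k log(r/|z_k|), summed over zeros inside |z| < r.
  log(r/|z_k|) for z_k = -4: log(6/4) = 0.4055
  log(r/|z_k|) for z_k = -2: log(6/2) = 1.0986
  log(r/|z_k|) for z_k = 1: log(6/1) = 1.7918
Sum over inside zeros: 3.2958.
I(r) = log|p(0)| + (inside sum) = 2.0794 + 3.2958 = 5.3753.
Closed form (all zeros inside, monic): I(r) = n·log(r) = 3·log(6) = 5.3753. ✓

I(r) ≈ 5.3753.


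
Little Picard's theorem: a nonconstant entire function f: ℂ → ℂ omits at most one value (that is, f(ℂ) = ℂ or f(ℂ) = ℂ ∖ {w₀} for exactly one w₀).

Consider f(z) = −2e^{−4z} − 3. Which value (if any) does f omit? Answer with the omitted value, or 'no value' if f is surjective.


Little Picard bounds the complement of f(ℂ) to at most one point.
e^{−4z} is never zero on ℂ, so -2·e^{−4z} takes every value in ℂ ∖ {0}. Adding -3 shifts the range to ℂ ∖ {-3}. Thus f omits exactly the value -3.

Omitted value: -3.


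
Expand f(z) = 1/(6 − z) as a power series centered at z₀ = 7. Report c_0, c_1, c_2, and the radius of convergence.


Let w = z − z₀, so z = z₀ + w.
Then 6 − z = 6 − (z₀ + w) = (6 − z₀) − w = -1 − w.
f(z) = 1/(-1 − w) = (1/(-1)) · 1/(1 − w/(-1)) = Σ_{n≥0} w^n / (-1)^(n+1).
So c_n = 1/(-1)^(n+1):
  c_0 = 1/(-1)^1 = -1.
  c_1 = 1/(-1)^2 = 1.
  c_2 = 1/(-1)^3 = -1.
The series is valid for |w/d| < 1, i.e. |z − z₀| < |d|.
Radius of convergence: R = |6 − z₀| = |-1| = 1 (distance from z₀ to the singularity z = 6).

c_0 = -1, c_1 = 1, c_2 = -1; R = 1.


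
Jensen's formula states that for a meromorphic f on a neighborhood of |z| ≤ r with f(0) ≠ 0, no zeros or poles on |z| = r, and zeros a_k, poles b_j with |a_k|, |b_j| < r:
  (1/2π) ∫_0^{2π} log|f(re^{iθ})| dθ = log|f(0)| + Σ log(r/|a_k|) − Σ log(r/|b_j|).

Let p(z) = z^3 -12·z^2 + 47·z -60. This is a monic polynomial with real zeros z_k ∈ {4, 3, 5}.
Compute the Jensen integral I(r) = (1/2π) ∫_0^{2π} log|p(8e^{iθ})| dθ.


Zeros: 3, 4, 5; r = 8.
Inside |z| < r: 3, 4, 5. Outside (|z| ≥ r): ∅.
p(0) = -60, so log|p(0)| = log(60) = 4.0943.
Apply Jensen: I(r) = log|p(0)| + Σ_k log(r/|z_k|), summed over zeros inside |z| < r.
  log(r/|z_k|) for z_k = 4: log(8/4) = 0.6931
  log(r/|z_k|) for z_k = 3: log(8/3) = 0.9808
  log(r/|z_k|) for z_k = 5: log(8/5) = 0.4700
Sum over inside zeros: 2.1440.
I(r) = log|p(0)| + (inside sum) = 4.0943 + 2.1440 = 6.2383.
Closed form (all zeros inside, monic): I(r) = n·log(r) = 3·log(8) = 6.2383. ✓

I(r) ≈ 6.2383.


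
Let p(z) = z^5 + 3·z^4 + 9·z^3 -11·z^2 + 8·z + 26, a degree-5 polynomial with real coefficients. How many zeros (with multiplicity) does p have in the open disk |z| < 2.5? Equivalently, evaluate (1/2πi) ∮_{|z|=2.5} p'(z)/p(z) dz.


The zeros of p are: -1, (1 + 1i), (1 - 1i), (-2 + 3i), (-2 - 3i).
Their magnitudes are: 1, 1.414, 1.414, 3.606, 3.606.
Zeros with |z| < R = 2.5: -1, (1 + 1i), (1 - 1i).
Count = 3.
By the argument principle, (1/2πi) ∮_{|z|=R} p'(z)/p(z) dz equals exactly this count.

Number of zeros inside |z| < 2.5: 3.


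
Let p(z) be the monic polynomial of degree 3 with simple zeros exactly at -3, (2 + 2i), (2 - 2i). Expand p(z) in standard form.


The polynomial is p(z) = ∏_{α ∈ S} (z − α), where S = {-3, (2 + 2i), (2 - 2i)}.
Expanding the product yields: p(z) = z^3 -z^2 -4·z + 24.
Note conjugate pairs combine to real quadratics: (z − (2+2i))(z − (2−2i)) = z² − 4z + 8.
The resulting polynomial has degree 3 and real coefficients as required.

p(z) = z^3 -z^2 -4·z + 24.


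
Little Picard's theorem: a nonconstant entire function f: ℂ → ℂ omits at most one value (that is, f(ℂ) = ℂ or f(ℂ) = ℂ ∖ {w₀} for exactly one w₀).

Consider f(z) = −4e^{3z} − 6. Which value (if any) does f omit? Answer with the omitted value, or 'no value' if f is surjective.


Little Picard bounds the complement of f(ℂ) to at most one point.
e^{3z} is never zero on ℂ, so -4·e^{3z} takes every value in ℂ ∖ {0}. Adding -6 shifts the range to ℂ ∖ {-6}. Thus f omits exactly the value -6.

Omitted value: -6.


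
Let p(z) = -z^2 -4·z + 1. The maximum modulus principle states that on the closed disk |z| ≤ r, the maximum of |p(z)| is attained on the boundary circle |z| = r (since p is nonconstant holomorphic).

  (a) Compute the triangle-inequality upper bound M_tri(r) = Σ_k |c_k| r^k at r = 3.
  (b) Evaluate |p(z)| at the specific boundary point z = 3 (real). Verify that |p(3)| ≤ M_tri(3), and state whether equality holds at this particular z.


Coefficients: c_0 = 1, c_1 = -4, c_2 = -1. Radius r = 3.
Part (a). Triangle bound: M_tri(r) = Σ_k |c_k| r^k
  = |1|·3^0 + |-4|·3^1 + |-1|·3^2
  = 1 + 12 + 9 = 22.
This bounds M(r) := max_{|z|=r} |p(z)| from above; equality holds iff all terms c_k z^k can be made to align in phase at a single z on |z|=r.
Part (b). At z = 3 (real, on the circle |z| = r):
  p(3) = (1)·3^0 + (-4)·3^1 + (-1)·3^2 = -20.
  |p(3)| = 20.
Check: |p(3)| = 20 ≤ 22 = M_tri(3). ✓ Equality does not hold at z = 3 (the coefficients have mixed signs, so the terms do not all align in phase there).

M_tri(3) = 22; |p(3)| = 20; equality at z=3: no.


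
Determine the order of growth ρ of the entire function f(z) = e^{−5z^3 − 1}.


|e^{−5z^3 − 1}| = e^{Re(-5·z^3) + -1} ≤ e^{5|z|^3 + -1} = e^{5r^3 + -1} on |z| = r, so ρ ≤ 3. Choosing z on |z|=r so that -5·z^3 is real positive (always possible by picking arg z appropriately) gives |f(z)| = e^{5r^3 + -1}, matching the bound. The additive constant -1 does not affect log log M(r) ~ 3·log r. Hence ρ = 3.
Therefore ρ = 3.

Order ρ = 3.


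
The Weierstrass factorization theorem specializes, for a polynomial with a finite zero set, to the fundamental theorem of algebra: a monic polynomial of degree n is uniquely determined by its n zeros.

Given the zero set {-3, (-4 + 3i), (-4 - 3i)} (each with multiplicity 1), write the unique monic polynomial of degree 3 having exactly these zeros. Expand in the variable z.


The polynomial is p(z) = ∏_{α ∈ S} (z − α), where S = {-3, (-4 + 3i), (-4 - 3i)}.
Expanding the product yields: p(z) = z^3 + 11·z^2 + 49·z + 75.
Note conjugate pairs combine to real quadratics: (z − (-4+3i))(z − (-4−3i)) = z² + 8z + 25.
The resulting polynomial has degree 3 and real coefficients as required.

p(z) = z^3 + 11·z^2 + 49·z + 75.


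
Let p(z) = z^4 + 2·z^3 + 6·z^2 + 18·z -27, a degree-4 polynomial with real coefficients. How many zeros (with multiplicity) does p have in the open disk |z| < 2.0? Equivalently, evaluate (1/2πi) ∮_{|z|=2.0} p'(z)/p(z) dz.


The zeros of p are: -3, (0 + 3i), (0 - 3i), 1.
Their magnitudes are: 3, 3, 3, 1.
Zeros with |z| < R = 2.0: 1.
Count = 1.
By the argument principle, (1/2πi) ∮_{|z|=R} p'(z)/p(z) dz equals exactly this count.

Number of zeros inside |z| < 2.0: 1.


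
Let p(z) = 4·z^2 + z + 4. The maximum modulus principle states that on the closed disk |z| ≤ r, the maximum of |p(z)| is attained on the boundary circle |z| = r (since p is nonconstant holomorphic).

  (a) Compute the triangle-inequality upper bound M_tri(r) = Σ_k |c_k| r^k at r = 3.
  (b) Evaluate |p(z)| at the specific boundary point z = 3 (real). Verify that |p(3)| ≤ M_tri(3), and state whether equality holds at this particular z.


Coefficients: c_0 = 4, c_1 = 1, c_2 = 4. Radius r = 3.
Part (a). Triangle bound: M_tri(r) = Σ_k |c_k| r^k
  = |4|·3^0 + |1|·3^1 + |4|·3^2
  = 4 + 3 + 36 = 43.
This bounds M(r) := max_{|z|=r} |p(z)| from above; equality holds iff all terms c_k z^k can be made to align in phase at a single z on |z|=r.
Part (b). At z = 3 (real, on the circle |z| = r):
  p(3) = (4)·3^0 + (1)·3^1 + (4)·3^2 = 43.
  |p(3)| = 43.
Since all nonzero coefficients share the same sign, |p(3)| = 43 = M_tri(3); the triangle bound is attained at z = 3, so in fact M(r) = 43.

M_tri(3) = 43; |p(3)| = 43; equality at z=3: yes.


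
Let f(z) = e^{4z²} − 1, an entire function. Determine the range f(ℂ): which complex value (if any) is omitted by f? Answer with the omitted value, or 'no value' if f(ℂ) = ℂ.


Little Picard bounds the complement of f(ℂ) to at most one point.
The exponent g(z) = 4z² is a nonconstant polynomial, hence surjective onto ℂ. So e^{g(z)} takes every value in {e^w : w ∈ ℂ} = ℂ ∖ {0}. Adding -1 shifts the range to ℂ ∖ {-1}. f omits exactly -1.

Omitted value: -1.


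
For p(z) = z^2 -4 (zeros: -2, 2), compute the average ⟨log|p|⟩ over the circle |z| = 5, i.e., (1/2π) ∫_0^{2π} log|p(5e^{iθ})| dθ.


Zeros: -2, 2; r = 5.
Inside |z| < r: -2, 2. Outside (|z| ≥ r): ∅.
p(0) = -4, so log|p(0)| = log(4) = 1.3863.
Apply Jensen: I(r) = log|p(0)| + Σ_k log(r/|z_k|), summed over zeros inside |z| < r.
  log(r/|z_k|) for z_k = -2: log(5/2) = 0.9163
  log(r/|z_k|) for z_k = 2: log(5/2) = 0.9163
Sum over inside zeros: 1.8326.
I(r) = log|p(0)| + (inside sum) = 1.3863 + 1.8326 = 3.2189.
Closed form (all zeros inside, monic): I(r) = n·log(r) = 2·log(5) = 3.2189. ✓

I(r) ≈ 3.2189.


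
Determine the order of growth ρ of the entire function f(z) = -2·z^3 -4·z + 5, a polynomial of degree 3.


|f(z)| ≤ Σ|c_k|·r^k = O(r^3) as r → ∞. Polynomial growth is O(e^{r^ε}) for every ε > 0 (since r^3/e^{r^ε} → 0), so ρ ≤ ε for all ε > 0, i.e. ρ = 0. Every nonconstant polynomial has order 0.
Therefore ρ = 0.

Order ρ = 0.


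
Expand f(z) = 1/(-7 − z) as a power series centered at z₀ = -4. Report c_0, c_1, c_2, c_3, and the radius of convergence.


Let w = z − z₀, so z = z₀ + w.
Then -7 − z = -7 − (z₀ + w) = (-7 − z₀) − w = -3 − w.
f(z) = 1/(-3 − w) = (1/(-3)) · 1/(1 − w/(-3)) = Σ_{n≥0} w^n / (-3)^(n+1).
So c_n = 1/(-3)^(n+1):
  c_0 = 1/(-3)^1 = -1/3.
  c_1 = 1/(-3)^2 = 1/9.
  c_2 = 1/(-3)^3 = -1/27.
  c_3 = 1/(-3)^4 = 1/81.
The series is valid for |w/d| < 1, i.e. |z − z₀| < |d|.
Radius of convergence: R = |-7 − z₀| = |-3| = 3 (distance from z₀ to the singularity z = -7).

c_0 = -1/3, c_1 = 1/9, c_2 = -1/27, c_3 = 1/81; R = 3.


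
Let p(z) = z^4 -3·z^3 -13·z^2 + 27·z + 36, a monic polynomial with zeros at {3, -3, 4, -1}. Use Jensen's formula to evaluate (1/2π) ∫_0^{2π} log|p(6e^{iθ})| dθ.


Zeros: -3, -1, 3, 4; r = 6.
Inside |z| < r: -3, -1, 3, 4. Outside (|z| ≥ r): ∅.
p(0) = 36, so log|p(0)| = log(36) = 3.5835.
Apply Jensen: I(r) = log|p(0)| + Σ_k log(r/|z_k|), summed over zeros inside |z| < r.
  log(r/|z_k|) for z_k = 3: log(6/3) = 0.6931
  log(r/|z_k|) for z_k = -3: log(6/3) = 0.6931
  log(r/|z_k|) for z_k = 4: log(6/4) = 0.4055
  log(r/|z_k|) for z_k = -1: log(6/1) = 1.7918
Sum over inside zeros: 3.5835.
I(r) = log|p(0)| + (inside sum) = 3.5835 + 3.5835 = 7.1670.
Closed form (all zeros inside, monic): I(r) = n·log(r) = 4·log(6) = 7.1670. ✓

I(r) ≈ 7.1670.


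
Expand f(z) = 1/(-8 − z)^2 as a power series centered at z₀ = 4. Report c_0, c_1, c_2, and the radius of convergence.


Let w = z − z₀, so z = z₀ + w.
Then -8 − z = -8 − (z₀ + w) = (-8 − z₀) − w = -12 − w.
f(z) = 1/(-12 − w)^2 = (1/(-12)^2) · (1 − w/(-12))^{−2}.
By the binomial series (1−u)^{−2} = Σ_{n≥0} C(n+1, 1) u^n for |u|<1, with u = w/(-12):
  c_n = C(n+1, 1) / (-12)^(n+2).
  c_0 = 1/(-12)^2 = 1/144.
  c_1 = 2/(-12)^3 = -1/864.
  c_2 = 3/(-12)^4 = 1/6912.
The series is valid for |w/d| < 1, i.e. |z − z₀| < |d|.
Radius of convergence: R = |-8 − z₀| = |-12| = 12 (distance from z₀ to the singularity z = -8).

c_0 = 1/144, c_1 = -1/864, c_2 = 1/6912; R = 12.


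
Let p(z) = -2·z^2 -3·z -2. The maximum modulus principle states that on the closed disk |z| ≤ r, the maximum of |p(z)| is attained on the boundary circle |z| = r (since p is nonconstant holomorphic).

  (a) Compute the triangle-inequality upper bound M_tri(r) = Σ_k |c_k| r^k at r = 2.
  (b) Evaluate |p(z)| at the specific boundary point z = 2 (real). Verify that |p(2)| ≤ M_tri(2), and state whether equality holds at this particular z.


Coefficients: c_0 = -2, c_1 = -3, c_2 = -2. Radius r = 2.
Part (a). Triangle bound: M_tri(r) = Σ_k |c_k| r^k
  = |-2|·2^0 + |-3|·2^1 + |-2|·2^2
  = 2 + 6 + 8 = 16.
This bounds M(r) := max_{|z|=r} |p(z)| from above; equality holds iff all terms c_k z^k can be made to align in phase at a single z on |z|=r.
Part (b). At z = 2 (real, on the circle |z| = r):
  p(2) = (-2)·2^0 + (-3)·2^1 + (-2)·2^2 = -16.
  |p(2)| = 16.
Since all nonzero coefficients share the same sign, |p(2)| = 16 = M_tri(2); the triangle bound is attained at z = 2, so in fact M(r) = 16.

M_tri(2) = 16; |p(2)| = 16; equality at z=2: yes.


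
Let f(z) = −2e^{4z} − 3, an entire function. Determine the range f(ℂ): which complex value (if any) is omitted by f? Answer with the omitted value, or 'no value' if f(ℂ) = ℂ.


Little Picard bounds the complement of f(ℂ) to at most one point.
e^{4z} is never zero on ℂ, so -2·e^{4z} takes every value in ℂ ∖ {0}. Adding -3 shifts the range to ℂ ∖ {-3}. Thus f omits exactly the value -3.

Omitted value: -3.


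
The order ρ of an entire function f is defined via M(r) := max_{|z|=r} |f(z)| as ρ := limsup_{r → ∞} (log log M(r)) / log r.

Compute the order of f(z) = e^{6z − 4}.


|e^{6z − 4}| = e^{Re(6·z) + -4} ≤ e^{6|z|^1 + -4} = e^{6r^1 + -4} on |z| = r, so ρ ≤ 1. Choosing z on |z|=r so that 6·z is real positive (always possible by picking arg z appropriately) gives |f(z)| = e^{6r^1 + -4}, matching the bound. The additive constant -4 does not affect log log M(r) ~ 1·log r. Hence ρ = 1.
Therefore ρ = 1.

Order ρ = 1.


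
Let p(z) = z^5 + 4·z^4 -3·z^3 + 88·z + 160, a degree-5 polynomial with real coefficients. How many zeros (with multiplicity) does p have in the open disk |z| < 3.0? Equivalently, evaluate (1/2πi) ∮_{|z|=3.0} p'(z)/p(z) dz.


The zeros of p are: (2 + 2i), (2 - 2i), -4, (-2 + 1i), (-2 - 1i).
Their magnitudes are: 2.828, 2.828, 4, 2.236, 2.236.
Zeros with |z| < R = 3.0: (2 + 2i), (2 - 2i), (-2 + 1i), (-2 - 1i).
Count = 4.
By the argument principle, (1/2πi) ∮_{|z|=R} p'(z)/p(z) dz equals exactly this count.

Number of zeros inside |z| < 3.0: 4.


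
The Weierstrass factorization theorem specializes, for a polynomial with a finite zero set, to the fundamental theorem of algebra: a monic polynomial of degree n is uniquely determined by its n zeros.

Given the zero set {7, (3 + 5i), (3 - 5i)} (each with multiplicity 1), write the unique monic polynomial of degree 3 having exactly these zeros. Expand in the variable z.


The polynomial is p(z) = ∏_{α ∈ S} (z − α), where S = {7, (3 + 5i), (3 - 5i)}.
Expanding the product yields: p(z) = z^3 -13·z^2 + 76·z -238.
Note conjugate pairs combine to real quadratics: (z − (3+5i))(z − (3−5i)) = z² − 6z + 34.
The resulting polynomial has degree 3 and real coefficients as required.

p(z) = z^3 -13·z^2 + 76·z -238.


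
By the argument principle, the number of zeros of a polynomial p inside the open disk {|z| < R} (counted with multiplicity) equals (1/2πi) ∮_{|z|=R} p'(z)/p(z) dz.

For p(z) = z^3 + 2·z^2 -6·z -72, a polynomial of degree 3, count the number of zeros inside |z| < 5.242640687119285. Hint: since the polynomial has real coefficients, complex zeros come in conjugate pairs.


The zeros of p are: (-3 + 3i), (-3 - 3i), 4.
Their magnitudes are: 4.243, 4.243, 4.
Zeros with |z| < R = 5.242640687119285: (-3 + 3i), (-3 - 3i), 4.
Count = 3.
By the argument principle, (1/2πi) ∮_{|z|=R} p'(z)/p(z) dz equals exactly this count.

Number of zeros inside |z| < 5.242640687119285: 3.
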